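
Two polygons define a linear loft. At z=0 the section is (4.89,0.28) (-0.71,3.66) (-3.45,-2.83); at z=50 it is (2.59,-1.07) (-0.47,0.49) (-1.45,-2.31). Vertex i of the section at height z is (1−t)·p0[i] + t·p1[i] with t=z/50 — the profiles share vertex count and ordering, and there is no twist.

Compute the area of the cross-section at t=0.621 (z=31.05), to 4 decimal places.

Area at t=0.621: 10.2973

Cross-section at t=0.621: each vertex is (1-t)·p0[i] + t·p1[i].
  v1: (1-0.621)·(4.89,0.28) + 0.621·(2.59,-1.07) = (3.4617,-0.5584)
  v2: (1-0.621)·(-0.71,3.66) + 0.621·(-0.47,0.49) = (-0.5610,1.6914)
  v3: (1-0.621)·(-3.45,-2.83) + 0.621·(-1.45,-2.31) = (-2.2080,-2.5071)
Shoelace sum Σ(x_i·y_{i+1} − x_{i+1}·y_i):
  i=1: 3.4617·1.6914 − -0.5610·-0.5584 = +5.5420 (running +5.5420)
  i=2: -0.5610·-2.5071 − -2.2080·1.6914 = +5.1410 (running +10.6831)
  i=3: -2.2080·-0.5584 − 3.4617·-2.5071 = +9.9116 (running +20.5947)
Area = |Σ|/2 = |20.5947|/2 = 10.2973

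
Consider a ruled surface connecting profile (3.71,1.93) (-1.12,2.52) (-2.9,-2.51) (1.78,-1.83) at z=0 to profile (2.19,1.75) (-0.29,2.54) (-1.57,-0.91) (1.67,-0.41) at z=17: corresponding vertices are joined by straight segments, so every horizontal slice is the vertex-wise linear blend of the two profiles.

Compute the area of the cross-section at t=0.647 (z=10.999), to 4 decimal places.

Cross-section at t=0.647: each vertex is (1-t)·p0[i] + t·p1[i].
  v1: (1-0.647)·(3.71,1.93) + 0.647·(2.19,1.75) = (2.7266,1.8135)
  v2: (1-0.647)·(-1.12,2.52) + 0.647·(-0.29,2.54) = (-0.5830,2.5329)
  v3: (1-0.647)·(-2.9,-2.51) + 0.647·(-1.57,-0.91) = (-2.0395,-1.4748)
  v4: (1-0.647)·(1.78,-1.83) + 0.647·(1.67,-0.41) = (1.7088,-0.9113)
Shoelace sum Σ(x_i·y_{i+1} − x_{i+1}·y_i):
  i=1: 2.7266·2.5329 − -0.5830·1.8135 = +7.9635 (running +7.9635)
  i=2: -0.5830·-1.4748 − -2.0395·2.5329 = +6.0257 (running +13.9892)
  i=3: -2.0395·-0.9113 − 1.7088·-1.4748 = +4.3787 (running +18.3679)
  i=4: 1.7088·1.8135 − 2.7266·-0.9113 = +5.5836 (running +23.9515)
Area = |Σ|/2 = |23.9515|/2 = 11.9758

Area at t=0.647: 11.9758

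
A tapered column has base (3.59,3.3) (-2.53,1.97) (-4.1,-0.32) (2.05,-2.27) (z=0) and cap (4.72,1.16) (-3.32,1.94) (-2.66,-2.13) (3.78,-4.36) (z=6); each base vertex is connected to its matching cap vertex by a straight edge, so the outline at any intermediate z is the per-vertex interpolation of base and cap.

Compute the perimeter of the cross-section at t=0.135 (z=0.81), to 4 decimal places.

Perimeter at t=0.135: 21.5468

Cross-section at t=0.135: each vertex is (1-t)·p0[i] + t·p1[i].
  v1: (1-0.135)·(3.59,3.3) + 0.135·(4.72,1.16) = (3.7426,3.0111)
  v2: (1-0.135)·(-2.53,1.97) + 0.135·(-3.32,1.94) = (-2.6366,1.9660)
  v3: (1-0.135)·(-4.1,-0.32) + 0.135·(-2.66,-2.13) = (-3.9056,-0.5644)
  v4: (1-0.135)·(2.05,-2.27) + 0.135·(3.78,-4.36) = (2.2835,-2.5522)
Perimeter = Σ |v_{i+1} − v_i|:
  edge 1→2: √(-6.3792² + -1.0451²) = 6.4643 (running 6.4643)
  edge 2→3: √(-1.2689² + -2.5303²) = 2.8307 (running 9.2949)
  edge 3→4: √(6.1891² + -1.9878²) = 6.5005 (running 15.7954)
  edge 4→1: √(1.4590² + 5.5633²) = 5.7514 (running 21.5468)
Perimeter = 21.5468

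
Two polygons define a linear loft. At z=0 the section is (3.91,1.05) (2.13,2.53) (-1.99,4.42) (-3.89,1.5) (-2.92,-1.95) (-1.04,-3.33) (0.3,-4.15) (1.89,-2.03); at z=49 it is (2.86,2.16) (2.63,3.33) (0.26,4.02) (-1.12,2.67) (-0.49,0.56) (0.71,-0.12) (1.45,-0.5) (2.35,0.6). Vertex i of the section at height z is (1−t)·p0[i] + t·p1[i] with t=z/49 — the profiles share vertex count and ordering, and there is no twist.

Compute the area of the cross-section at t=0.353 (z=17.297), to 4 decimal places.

Cross-section at t=0.353: each vertex is (1-t)·p0[i] + t·p1[i].
  v1: (1-0.353)·(3.91,1.05) + 0.353·(2.86,2.16) = (3.5393,1.4418)
  v2: (1-0.353)·(2.13,2.53) + 0.353·(2.63,3.33) = (2.3065,2.8124)
  v3: (1-0.353)·(-1.99,4.42) + 0.353·(0.26,4.02) = (-1.1958,4.2788)
  v4: (1-0.353)·(-3.89,1.5) + 0.353·(-1.12,2.67) = (-2.9122,1.9130)
  v5: (1-0.353)·(-2.92,-1.95) + 0.353·(-0.49,0.56) = (-2.0622,-1.0640)
  v6: (1-0.353)·(-1.04,-3.33) + 0.353·(0.71,-0.12) = (-0.4223,-2.1969)
  v7: (1-0.353)·(0.3,-4.15) + 0.353·(1.45,-0.5) = (0.7059,-2.8616)
  v8: (1-0.353)·(1.89,-2.03) + 0.353·(2.35,0.6) = (2.0524,-1.1016)
Shoelace sum Σ(x_i·y_{i+1} − x_{i+1}·y_i):
  i=1: 3.5393·2.8124 − 2.3065·1.4418 = +6.6285 (running +6.6285)
  i=2: 2.3065·4.2788 − -1.1958·2.8124 = +13.2320 (running +19.8605)
  i=3: -1.1958·1.9130 − -2.9122·4.2788 = +10.1732 (running +30.0337)
  i=4: -2.9122·-1.0640 − -2.0622·1.9130 = +7.0435 (running +37.0772)
  i=5: -2.0622·-2.1969 − -0.4223·-1.0640 = +4.0811 (running +41.1583)
  i=6: -0.4223·-2.8616 − 0.7059·-2.1969 = +2.7592 (running +43.9175)
  i=7: 0.7059·-1.1016 − 2.0524·-2.8616 = +5.0953 (running +49.0128)
  i=8: 2.0524·1.4418 − 3.5393·-1.1016 = +6.8582 (running +55.8710)
Area = |Σ|/2 = |55.8710|/2 = 27.9355

Area at t=0.353: 27.9355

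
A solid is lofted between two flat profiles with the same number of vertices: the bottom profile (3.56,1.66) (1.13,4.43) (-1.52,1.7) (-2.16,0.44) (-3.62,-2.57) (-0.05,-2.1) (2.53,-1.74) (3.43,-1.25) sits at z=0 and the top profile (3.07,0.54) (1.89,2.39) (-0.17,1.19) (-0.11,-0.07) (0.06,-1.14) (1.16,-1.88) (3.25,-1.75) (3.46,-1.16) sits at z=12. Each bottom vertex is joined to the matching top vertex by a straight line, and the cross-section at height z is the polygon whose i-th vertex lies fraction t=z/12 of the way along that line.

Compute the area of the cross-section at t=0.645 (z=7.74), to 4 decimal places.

Area at t=0.645: 16.6046

Cross-section at t=0.645: each vertex is (1-t)·p0[i] + t·p1[i].
  v1: (1-0.645)·(3.56,1.66) + 0.645·(3.07,0.54) = (3.2439,0.9376)
  v2: (1-0.645)·(1.13,4.43) + 0.645·(1.89,2.39) = (1.6202,3.1142)
  v3: (1-0.645)·(-1.52,1.7) + 0.645·(-0.17,1.19) = (-0.6492,1.3710)
  v4: (1-0.645)·(-2.16,0.44) + 0.645·(-0.11,-0.07) = (-0.8377,0.1111)
  v5: (1-0.645)·(-3.62,-2.57) + 0.645·(0.06,-1.14) = (-1.2464,-1.6476)
  v6: (1-0.645)·(-0.05,-2.1) + 0.645·(1.16,-1.88) = (0.7304,-1.9581)
  v7: (1-0.645)·(2.53,-1.74) + 0.645·(3.25,-1.75) = (2.9944,-1.7465)
  v8: (1-0.645)·(3.43,-1.25) + 0.645·(3.46,-1.16) = (3.4493,-1.1919)
Shoelace sum Σ(x_i·y_{i+1} − x_{i+1}·y_i):
  i=1: 3.2439·3.1142 − 1.6202·0.9376 = +8.5832 (running +8.5832)
  i=2: 1.6202·1.3710 − -0.6492·3.1142 = +4.2433 (running +12.8265)
  i=3: -0.6492·0.1111 − -0.8377·1.3710 = +1.0765 (running +13.9030)
  i=4: -0.8377·-1.6476 − -1.2464·0.1111 = +1.5187 (running +15.4217)
  i=5: -1.2464·-1.9581 − 0.7304·-1.6476 = +3.6441 (running +19.0658)
  i=6: 0.7304·-1.7465 − 2.9944·-1.9581 = +4.5876 (running +23.6535)
  i=7: 2.9944·-1.1919 − 3.4493·-1.7465 = +2.4549 (running +26.1084)
  i=8: 3.4493·0.9376 − 3.2439·-1.1919 = +7.1007 (running +33.2091)
Area = |Σ|/2 = |33.2091|/2 = 16.6046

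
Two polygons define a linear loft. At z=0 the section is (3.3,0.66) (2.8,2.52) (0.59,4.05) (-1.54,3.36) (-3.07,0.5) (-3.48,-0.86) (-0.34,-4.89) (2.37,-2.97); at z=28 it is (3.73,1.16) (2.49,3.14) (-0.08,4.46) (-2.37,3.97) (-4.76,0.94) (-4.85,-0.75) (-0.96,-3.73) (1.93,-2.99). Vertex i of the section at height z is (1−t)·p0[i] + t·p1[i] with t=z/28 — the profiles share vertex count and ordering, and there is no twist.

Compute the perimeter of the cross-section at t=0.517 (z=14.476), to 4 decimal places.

Cross-section at t=0.517: each vertex is (1-t)·p0[i] + t·p1[i].
  v1: (1-0.517)·(3.3,0.66) + 0.517·(3.73,1.16) = (3.5223,0.9185)
  v2: (1-0.517)·(2.8,2.52) + 0.517·(2.49,3.14) = (2.6397,2.8405)
  v3: (1-0.517)·(0.59,4.05) + 0.517·(-0.08,4.46) = (0.2436,4.2620)
  v4: (1-0.517)·(-1.54,3.36) + 0.517·(-2.37,3.97) = (-1.9691,3.6754)
  v5: (1-0.517)·(-3.07,0.5) + 0.517·(-4.76,0.94) = (-3.9437,0.7275)
  v6: (1-0.517)·(-3.48,-0.86) + 0.517·(-4.85,-0.75) = (-4.1883,-0.8031)
  v7: (1-0.517)·(-0.34,-4.89) + 0.517·(-0.96,-3.73) = (-0.6605,-4.2903)
  v8: (1-0.517)·(2.37,-2.97) + 0.517·(1.93,-2.99) = (2.1425,-2.9803)
Perimeter = Σ |v_{i+1} − v_i|:
  edge 1→2: √(-0.8826² + 1.9220²) = 2.1150 (running 2.1150)
  edge 2→3: √(-2.3961² + 1.4214²) = 2.7860 (running 4.9010)
  edge 3→4: √(-2.2127² + -0.5866²) = 2.2892 (running 7.1902)
  edge 4→5: √(-1.9746² + -2.9479²) = 3.5481 (running 10.7383)
  edge 5→6: √(-0.2446² + -1.5306²) = 1.5500 (running 12.2883)
  edge 6→7: √(3.5278² + -3.4871²) = 4.9604 (running 17.2487)
  edge 7→8: √(2.8031² + 1.3099²) = 3.0940 (running 20.3427)
  edge 8→1: √(1.3798² + 3.8988²) = 4.1358 (running 24.4785)
Perimeter = 24.4785

Perimeter at t=0.517: 24.4785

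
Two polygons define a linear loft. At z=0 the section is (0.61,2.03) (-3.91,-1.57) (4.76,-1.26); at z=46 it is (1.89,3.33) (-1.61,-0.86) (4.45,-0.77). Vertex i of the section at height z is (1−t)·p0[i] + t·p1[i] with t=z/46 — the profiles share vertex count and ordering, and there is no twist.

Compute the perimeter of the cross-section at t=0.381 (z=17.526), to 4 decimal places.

Perimeter at t=0.381: 18.3598

Cross-section at t=0.381: each vertex is (1-t)·p0[i] + t·p1[i].
  v1: (1-0.381)·(0.61,2.03) + 0.381·(1.89,3.33) = (1.0977,2.5253)
  v2: (1-0.381)·(-3.91,-1.57) + 0.381·(-1.61,-0.86) = (-3.0337,-1.2995)
  v3: (1-0.381)·(4.76,-1.26) + 0.381·(4.45,-0.77) = (4.6419,-1.0733)
Perimeter = Σ |v_{i+1} − v_i|:
  edge 1→2: √(-4.1314² + -3.8248²) = 5.6300 (running 5.6300)
  edge 2→3: √(7.6756² + 0.2262²) = 7.6789 (running 13.3090)
  edge 3→1: √(-3.5442² + 3.5986²) = 5.0509 (running 18.3598)
Perimeter = 18.3598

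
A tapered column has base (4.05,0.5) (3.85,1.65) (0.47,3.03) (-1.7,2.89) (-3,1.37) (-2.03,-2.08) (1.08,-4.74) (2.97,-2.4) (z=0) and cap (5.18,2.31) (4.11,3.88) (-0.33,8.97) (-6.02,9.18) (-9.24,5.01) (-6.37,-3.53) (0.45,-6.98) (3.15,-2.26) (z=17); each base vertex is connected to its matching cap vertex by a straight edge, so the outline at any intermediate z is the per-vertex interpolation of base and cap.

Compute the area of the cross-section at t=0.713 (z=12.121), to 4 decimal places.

Area at t=0.713: 110.4866

Cross-section at t=0.713: each vertex is (1-t)·p0[i] + t·p1[i].
  v1: (1-0.713)·(4.05,0.5) + 0.713·(5.18,2.31) = (4.8557,1.7905)
  v2: (1-0.713)·(3.85,1.65) + 0.713·(4.11,3.88) = (4.0354,3.2400)
  v3: (1-0.713)·(0.47,3.03) + 0.713·(-0.33,8.97) = (-0.1004,7.2652)
  v4: (1-0.713)·(-1.7,2.89) + 0.713·(-6.02,9.18) = (-4.7802,7.3748)
  v5: (1-0.713)·(-3,1.37) + 0.713·(-9.24,5.01) = (-7.4491,3.9653)
  v6: (1-0.713)·(-2.03,-2.08) + 0.713·(-6.37,-3.53) = (-5.1244,-3.1138)
  v7: (1-0.713)·(1.08,-4.74) + 0.713·(0.45,-6.98) = (0.6308,-6.3371)
  v8: (1-0.713)·(2.97,-2.4) + 0.713·(3.15,-2.26) = (3.0983,-2.3002)
Shoelace sum Σ(x_i·y_{i+1} − x_{i+1}·y_i):
  i=1: 4.8557·3.2400 − 4.0354·1.7905 = +8.5069 (running +8.5069)
  i=2: 4.0354·7.2652 − -0.1004·3.2400 = +29.6432 (running +38.1501)
  i=3: -0.1004·7.3748 − -4.7802·7.2652 = +33.9885 (running +72.1386)
  i=4: -4.7802·3.9653 − -7.4491·7.3748 = +35.9807 (running +108.1193)
  i=5: -7.4491·-3.1138 − -5.1244·3.9653 = +43.5154 (running +151.6347)
  i=6: -5.1244·-6.3371 − 0.6308·-3.1138 = +34.4383 (running +186.0730)
  i=7: 0.6308·-2.3002 − 3.0983·-6.3371 = +18.1836 (running +204.2566)
  i=8: 3.0983·1.7905 − 4.8557·-2.3002 = +16.7166 (running +220.9732)
Area = |Σ|/2 = |220.9732|/2 = 110.4866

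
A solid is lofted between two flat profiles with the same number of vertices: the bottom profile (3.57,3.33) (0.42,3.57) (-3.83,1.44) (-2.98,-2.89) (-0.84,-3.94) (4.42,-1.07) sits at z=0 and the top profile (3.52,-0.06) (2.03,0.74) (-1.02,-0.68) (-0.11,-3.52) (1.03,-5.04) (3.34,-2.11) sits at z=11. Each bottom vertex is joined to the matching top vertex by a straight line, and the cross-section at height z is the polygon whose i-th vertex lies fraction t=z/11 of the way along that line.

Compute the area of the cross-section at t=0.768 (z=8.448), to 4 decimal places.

Cross-section at t=0.768: each vertex is (1-t)·p0[i] + t·p1[i].
  v1: (1-0.768)·(3.57,3.33) + 0.768·(3.52,-0.06) = (3.5316,0.7265)
  v2: (1-0.768)·(0.42,3.57) + 0.768·(2.03,0.74) = (1.6565,1.3966)
  v3: (1-0.768)·(-3.83,1.44) + 0.768·(-1.02,-0.68) = (-1.6719,-0.1882)
  v4: (1-0.768)·(-2.98,-2.89) + 0.768·(-0.11,-3.52) = (-0.7758,-3.3738)
  v5: (1-0.768)·(-0.84,-3.94) + 0.768·(1.03,-5.04) = (0.5962,-4.7848)
  v6: (1-0.768)·(4.42,-1.07) + 0.768·(3.34,-2.11) = (3.5906,-1.8687)
Shoelace sum Σ(x_i·y_{i+1} − x_{i+1}·y_i):
  i=1: 3.5316·1.3966 − 1.6565·0.7265 = +3.7287 (running +3.7287)
  i=2: 1.6565·-0.1882 − -1.6719·1.3966 = +2.0233 (running +5.7519)
  i=3: -1.6719·-3.3738 − -0.7758·-0.1882 = +5.4948 (running +11.2468)
  i=4: -0.7758·-4.7848 − 0.5962·-3.3738 = +5.7236 (running +16.9703)
  i=5: 0.5962·-1.8687 − 3.5906·-4.7848 = +16.0661 (running +33.0364)
  i=6: 3.5906·0.7265 − 3.5316·-1.8687 = +9.2080 (running +42.2444)
Area = |Σ|/2 = |42.2444|/2 = 21.1222

Area at t=0.768: 21.1222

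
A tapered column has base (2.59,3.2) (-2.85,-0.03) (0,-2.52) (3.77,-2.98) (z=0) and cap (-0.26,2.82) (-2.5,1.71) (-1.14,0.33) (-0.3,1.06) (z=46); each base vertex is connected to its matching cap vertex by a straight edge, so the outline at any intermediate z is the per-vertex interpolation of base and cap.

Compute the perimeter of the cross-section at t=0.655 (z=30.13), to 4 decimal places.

Cross-section at t=0.655: each vertex is (1-t)·p0[i] + t·p1[i].
  v1: (1-0.655)·(2.59,3.2) + 0.655·(-0.26,2.82) = (0.7232,2.9511)
  v2: (1-0.655)·(-2.85,-0.03) + 0.655·(-2.5,1.71) = (-2.6208,1.1097)
  v3: (1-0.655)·(0,-2.52) + 0.655·(-1.14,0.33) = (-0.7467,-0.6532)
  v4: (1-0.655)·(3.77,-2.98) + 0.655·(-0.3,1.06) = (1.1041,-0.3338)
Perimeter = Σ |v_{i+1} − v_i|:
  edge 1→2: √(-3.3440² + -1.8414²) = 3.8175 (running 3.8175)
  edge 2→3: √(1.8741² + -1.7629²) = 2.5729 (running 6.3904)
  edge 3→4: √(1.8508² + 0.3194²) = 1.8782 (running 8.2686)
  edge 4→1: √(-0.3809² + 3.2849²) = 3.3069 (running 11.5755)
Perimeter = 11.5755

Perimeter at t=0.655: 11.5755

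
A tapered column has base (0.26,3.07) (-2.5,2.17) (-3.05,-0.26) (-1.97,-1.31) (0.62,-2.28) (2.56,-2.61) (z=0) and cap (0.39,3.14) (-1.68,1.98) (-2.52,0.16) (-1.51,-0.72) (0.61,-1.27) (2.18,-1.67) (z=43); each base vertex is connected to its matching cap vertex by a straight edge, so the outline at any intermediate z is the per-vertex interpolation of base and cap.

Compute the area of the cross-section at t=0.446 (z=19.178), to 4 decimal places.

Area at t=0.446: 15.5649

Cross-section at t=0.446: each vertex is (1-t)·p0[i] + t·p1[i].
  v1: (1-0.446)·(0.26,3.07) + 0.446·(0.39,3.14) = (0.3180,3.1012)
  v2: (1-0.446)·(-2.5,2.17) + 0.446·(-1.68,1.98) = (-2.1343,2.0853)
  v3: (1-0.446)·(-3.05,-0.26) + 0.446·(-2.52,0.16) = (-2.8136,-0.0727)
  v4: (1-0.446)·(-1.97,-1.31) + 0.446·(-1.51,-0.72) = (-1.7648,-1.0469)
  v5: (1-0.446)·(0.62,-2.28) + 0.446·(0.61,-1.27) = (0.6155,-1.8295)
  v6: (1-0.446)·(2.56,-2.61) + 0.446·(2.18,-1.67) = (2.3905,-2.1908)
Shoelace sum Σ(x_i·y_{i+1} − x_{i+1}·y_i):
  i=1: 0.3180·2.0853 − -2.1343·3.1012 = +7.2819 (running +7.2819)
  i=2: -2.1343·-0.0727 − -2.8136·2.0853 = +6.0222 (running +13.3042)
  i=3: -2.8136·-1.0469 − -1.7648·-0.0727 = +2.8172 (running +16.1214)
  i=4: -1.7648·-1.8295 − 0.6155·-1.0469 = +3.8732 (running +19.9946)
  i=5: 0.6155·-2.1908 − 2.3905·-1.8295 = +3.0251 (running +23.0197)
  i=6: 2.3905·3.1012 − 0.3180·-2.1908 = +8.1101 (running +31.1298)
Area = |Σ|/2 = |31.1298|/2 = 15.5649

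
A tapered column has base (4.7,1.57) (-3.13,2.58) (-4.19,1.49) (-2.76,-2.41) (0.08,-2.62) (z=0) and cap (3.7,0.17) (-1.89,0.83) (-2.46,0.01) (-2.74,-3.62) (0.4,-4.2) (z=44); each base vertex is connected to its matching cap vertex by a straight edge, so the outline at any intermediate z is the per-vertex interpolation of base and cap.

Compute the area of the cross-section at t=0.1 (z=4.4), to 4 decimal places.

Cross-section at t=0.1: each vertex is (1-t)·p0[i] + t·p1[i].
  v1: (1-0.1)·(4.7,1.57) + 0.1·(3.7,0.17) = (4.6000,1.4300)
  v2: (1-0.1)·(-3.13,2.58) + 0.1·(-1.89,0.83) = (-3.0060,2.4050)
  v3: (1-0.1)·(-4.19,1.49) + 0.1·(-2.46,0.01) = (-4.0170,1.3420)
  v4: (1-0.1)·(-2.76,-2.41) + 0.1·(-2.74,-3.62) = (-2.7580,-2.5310)
  v5: (1-0.1)·(0.08,-2.62) + 0.1·(0.4,-4.2) = (0.1120,-2.7780)
Shoelace sum Σ(x_i·y_{i+1} − x_{i+1}·y_i):
  i=1: 4.6000·2.4050 − -3.0060·1.4300 = +15.3616 (running +15.3616)
  i=2: -3.0060·1.3420 − -4.0170·2.4050 = +5.6268 (running +20.9884)
  i=3: -4.0170·-2.5310 − -2.7580·1.3420 = +13.8683 (running +34.8567)
  i=4: -2.7580·-2.7780 − 0.1120·-2.5310 = +7.9452 (running +42.8019)
  i=5: 0.1120·1.4300 − 4.6000·-2.7780 = +12.9390 (running +55.7408)
Area = |Σ|/2 = |55.7408|/2 = 27.8704

Area at t=0.1: 27.8704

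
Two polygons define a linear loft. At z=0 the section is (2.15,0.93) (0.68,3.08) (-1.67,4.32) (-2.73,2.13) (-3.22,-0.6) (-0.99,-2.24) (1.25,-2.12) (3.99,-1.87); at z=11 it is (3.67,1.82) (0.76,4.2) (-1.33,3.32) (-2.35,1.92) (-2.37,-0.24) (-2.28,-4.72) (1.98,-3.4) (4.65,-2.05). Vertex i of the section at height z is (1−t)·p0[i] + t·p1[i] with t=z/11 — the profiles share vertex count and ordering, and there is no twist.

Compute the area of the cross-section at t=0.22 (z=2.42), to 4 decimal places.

Cross-section at t=0.22: each vertex is (1-t)·p0[i] + t·p1[i].
  v1: (1-0.22)·(2.15,0.93) + 0.22·(3.67,1.82) = (2.4844,1.1258)
  v2: (1-0.22)·(0.68,3.08) + 0.22·(0.76,4.2) = (0.6976,3.3264)
  v3: (1-0.22)·(-1.67,4.32) + 0.22·(-1.33,3.32) = (-1.5952,4.1000)
  v4: (1-0.22)·(-2.73,2.13) + 0.22·(-2.35,1.92) = (-2.6464,2.0838)
  v5: (1-0.22)·(-3.22,-0.6) + 0.22·(-2.37,-0.24) = (-3.0330,-0.5208)
  v6: (1-0.22)·(-0.99,-2.24) + 0.22·(-2.28,-4.72) = (-1.2738,-2.7856)
  v7: (1-0.22)·(1.25,-2.12) + 0.22·(1.98,-3.4) = (1.4106,-2.4016)
  v8: (1-0.22)·(3.99,-1.87) + 0.22·(4.65,-2.05) = (4.1352,-1.9096)
Shoelace sum Σ(x_i·y_{i+1} − x_{i+1}·y_i):
  i=1: 2.4844·3.3264 − 0.6976·1.1258 = +7.4788 (running +7.4788)
  i=2: 0.6976·4.1000 − -1.5952·3.3264 = +8.1664 (running +15.6452)
  i=3: -1.5952·2.0838 − -2.6464·4.1000 = +7.5262 (running +23.1713)
  i=4: -2.6464·-0.5208 − -3.0330·2.0838 = +7.6984 (running +30.8698)
  i=5: -3.0330·-2.7856 − -1.2738·-0.5208 = +7.7853 (running +38.6551)
  i=6: -1.2738·-2.4016 − 1.4106·-2.7856 = +6.9885 (running +45.6436)
  i=7: 1.4106·-1.9096 − 4.1352·-2.4016 = +7.2374 (running +52.8810)
  i=8: 4.1352·1.1258 − 2.4844·-1.9096 = +9.3996 (running +62.2806)
Area = |Σ|/2 = |62.2806|/2 = 31.1403

Area at t=0.22: 31.1403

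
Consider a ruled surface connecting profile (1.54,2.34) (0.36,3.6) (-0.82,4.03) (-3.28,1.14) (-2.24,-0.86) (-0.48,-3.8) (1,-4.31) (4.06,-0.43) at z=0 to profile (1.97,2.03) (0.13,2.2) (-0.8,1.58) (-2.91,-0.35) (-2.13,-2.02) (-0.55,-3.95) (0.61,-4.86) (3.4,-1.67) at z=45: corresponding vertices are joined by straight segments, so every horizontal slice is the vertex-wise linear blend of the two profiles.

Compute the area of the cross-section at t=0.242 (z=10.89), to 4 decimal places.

Cross-section at t=0.242: each vertex is (1-t)·p0[i] + t·p1[i].
  v1: (1-0.242)·(1.54,2.34) + 0.242·(1.97,2.03) = (1.6441,2.2650)
  v2: (1-0.242)·(0.36,3.6) + 0.242·(0.13,2.2) = (0.3043,3.2612)
  v3: (1-0.242)·(-0.82,4.03) + 0.242·(-0.8,1.58) = (-0.8152,3.4371)
  v4: (1-0.242)·(-3.28,1.14) + 0.242·(-2.91,-0.35) = (-3.1905,0.7794)
  v5: (1-0.242)·(-2.24,-0.86) + 0.242·(-2.13,-2.02) = (-2.2134,-1.1407)
  v6: (1-0.242)·(-0.48,-3.8) + 0.242·(-0.55,-3.95) = (-0.4969,-3.8363)
  v7: (1-0.242)·(1,-4.31) + 0.242·(0.61,-4.86) = (0.9056,-4.4431)
  v8: (1-0.242)·(4.06,-0.43) + 0.242·(3.4,-1.67) = (3.9003,-0.7301)
Shoelace sum Σ(x_i·y_{i+1} − x_{i+1}·y_i):
  i=1: 1.6441·3.2612 − 0.3043·2.2650 = +4.6723 (running +4.6723)
  i=2: 0.3043·3.4371 − -0.8152·3.2612 = +3.7044 (running +8.3767)
  i=3: -0.8152·0.7794 − -3.1905·3.4371 = +10.3306 (running +18.7073)
  i=4: -3.1905·-1.1407 − -2.2134·0.7794 = +5.3646 (running +24.0719)
  i=5: -2.2134·-3.8363 − -0.4969·-1.1407 = +7.9243 (running +31.9962)
  i=6: -0.4969·-4.4431 − 0.9056·-3.8363 = +5.6822 (running +37.6784)
  i=7: 0.9056·-0.7301 − 3.9003·-4.4431 = +16.6682 (running +54.3465)
  i=8: 3.9003·2.2650 − 1.6441·-0.7301 = +10.0344 (running +64.3809)
Area = |Σ|/2 = |64.3809|/2 = 32.1904

Area at t=0.242: 32.1904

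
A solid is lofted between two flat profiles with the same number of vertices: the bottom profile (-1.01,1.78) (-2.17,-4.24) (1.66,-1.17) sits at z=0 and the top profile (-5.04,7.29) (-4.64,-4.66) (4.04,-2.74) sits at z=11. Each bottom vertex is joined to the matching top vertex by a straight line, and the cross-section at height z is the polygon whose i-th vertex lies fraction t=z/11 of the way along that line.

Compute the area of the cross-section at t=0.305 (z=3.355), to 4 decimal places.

Cross-section at t=0.305: each vertex is (1-t)·p0[i] + t·p1[i].
  v1: (1-0.305)·(-1.01,1.78) + 0.305·(-5.04,7.29) = (-2.2391,3.4606)
  v2: (1-0.305)·(-2.17,-4.24) + 0.305·(-4.64,-4.66) = (-2.9234,-4.3681)
  v3: (1-0.305)·(1.66,-1.17) + 0.305·(4.04,-2.74) = (2.3859,-1.6488)
Shoelace sum Σ(x_i·y_{i+1} − x_{i+1}·y_i):
  i=1: -2.2391·-4.3681 − -2.9234·3.4606 = +19.8972 (running +19.8972)
  i=2: -2.9234·-1.6488 − 2.3859·-4.3681 = +15.2420 (running +35.1392)
  i=3: 2.3859·3.4606 − -2.2391·-1.6488 = +4.5645 (running +39.7037)
Area = |Σ|/2 = |39.7037|/2 = 19.8519

Area at t=0.305: 19.8519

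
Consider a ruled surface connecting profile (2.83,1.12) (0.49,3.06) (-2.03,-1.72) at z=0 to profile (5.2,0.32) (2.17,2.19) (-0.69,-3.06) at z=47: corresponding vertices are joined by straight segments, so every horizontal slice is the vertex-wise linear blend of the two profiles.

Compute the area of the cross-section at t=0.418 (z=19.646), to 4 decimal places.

Cross-section at t=0.418: each vertex is (1-t)·p0[i] + t·p1[i].
  v1: (1-0.418)·(2.83,1.12) + 0.418·(5.2,0.32) = (3.8207,0.7856)
  v2: (1-0.418)·(0.49,3.06) + 0.418·(2.17,2.19) = (1.1922,2.6963)
  v3: (1-0.418)·(-2.03,-1.72) + 0.418·(-0.69,-3.06) = (-1.4699,-2.2801)
Shoelace sum Σ(x_i·y_{i+1} − x_{i+1}·y_i):
  i=1: 3.8207·2.6963 − 1.1922·0.7856 = +9.3652 (running +9.3652)
  i=2: 1.1922·-2.2801 − -1.4699·2.6963 = +1.2448 (running +10.6100)
  i=3: -1.4699·0.7856 − 3.8207·-2.2801 = +7.5568 (running +18.1668)
Area = |Σ|/2 = |18.1668|/2 = 9.0834

Area at t=0.418: 9.0834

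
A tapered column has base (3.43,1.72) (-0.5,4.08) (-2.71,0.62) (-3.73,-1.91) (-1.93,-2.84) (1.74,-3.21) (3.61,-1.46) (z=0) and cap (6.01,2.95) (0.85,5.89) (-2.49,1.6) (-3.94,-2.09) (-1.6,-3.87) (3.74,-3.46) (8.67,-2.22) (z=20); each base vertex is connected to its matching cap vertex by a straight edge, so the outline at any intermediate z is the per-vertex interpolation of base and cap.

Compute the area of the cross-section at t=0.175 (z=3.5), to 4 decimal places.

Area at t=0.175: 41.8042

Cross-section at t=0.175: each vertex is (1-t)·p0[i] + t·p1[i].
  v1: (1-0.175)·(3.43,1.72) + 0.175·(6.01,2.95) = (3.8815,1.9352)
  v2: (1-0.175)·(-0.5,4.08) + 0.175·(0.85,5.89) = (-0.2637,4.3967)
  v3: (1-0.175)·(-2.71,0.62) + 0.175·(-2.49,1.6) = (-2.6715,0.7915)
  v4: (1-0.175)·(-3.73,-1.91) + 0.175·(-3.94,-2.09) = (-3.7668,-1.9415)
  v5: (1-0.175)·(-1.93,-2.84) + 0.175·(-1.6,-3.87) = (-1.8722,-3.0202)
  v6: (1-0.175)·(1.74,-3.21) + 0.175·(3.74,-3.46) = (2.0900,-3.2538)
  v7: (1-0.175)·(3.61,-1.46) + 0.175·(8.67,-2.22) = (4.4955,-1.5930)
Shoelace sum Σ(x_i·y_{i+1} − x_{i+1}·y_i):
  i=1: 3.8815·4.3967 − -0.2637·1.9352 = +17.5764 (running +17.5764)
  i=2: -0.2637·0.7915 − -2.6715·4.3967 = +11.5372 (running +29.1136)
  i=3: -2.6715·-1.9415 − -3.7668·0.7915 = +8.1681 (running +37.2817)
  i=4: -3.7668·-3.0202 − -1.8722·-1.9415 = +7.7416 (running +45.0232)
  i=5: -1.8722·-3.2538 − 2.0900·-3.0202 = +12.4042 (running +57.4274)
  i=6: 2.0900·-1.5930 − 4.4955·-3.2538 = +11.2979 (running +68.7252)
  i=7: 4.4955·1.9352 − 3.8815·-1.5930 = +14.8831 (running +83.6084)
Area = |Σ|/2 = |83.6084|/2 = 41.8042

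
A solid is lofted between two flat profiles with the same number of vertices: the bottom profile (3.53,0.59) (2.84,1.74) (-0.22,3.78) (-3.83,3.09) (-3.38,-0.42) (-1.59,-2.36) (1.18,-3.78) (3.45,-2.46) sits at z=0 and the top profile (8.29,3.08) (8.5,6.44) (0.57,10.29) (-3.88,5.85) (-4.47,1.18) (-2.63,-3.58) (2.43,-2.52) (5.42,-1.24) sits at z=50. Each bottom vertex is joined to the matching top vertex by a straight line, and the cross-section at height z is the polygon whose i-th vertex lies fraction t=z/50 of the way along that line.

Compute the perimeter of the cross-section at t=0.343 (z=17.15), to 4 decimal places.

Perimeter at t=0.343: 29.1489

Cross-section at t=0.343: each vertex is (1-t)·p0[i] + t·p1[i].
  v1: (1-0.343)·(3.53,0.59) + 0.343·(8.29,3.08) = (5.1627,1.4441)
  v2: (1-0.343)·(2.84,1.74) + 0.343·(8.5,6.44) = (4.7814,3.3521)
  v3: (1-0.343)·(-0.22,3.78) + 0.343·(0.57,10.29) = (0.0510,6.0129)
  v4: (1-0.343)·(-3.83,3.09) + 0.343·(-3.88,5.85) = (-3.8472,4.0367)
  v5: (1-0.343)·(-3.38,-0.42) + 0.343·(-4.47,1.18) = (-3.7539,0.1288)
  v6: (1-0.343)·(-1.59,-2.36) + 0.343·(-2.63,-3.58) = (-1.9467,-2.7785)
  v7: (1-0.343)·(1.18,-3.78) + 0.343·(2.43,-2.52) = (1.6088,-3.3478)
  v8: (1-0.343)·(3.45,-2.46) + 0.343·(5.42,-1.24) = (4.1257,-2.0415)
Perimeter = Σ |v_{i+1} − v_i|:
  edge 1→2: √(-0.3813² + 1.9080²) = 1.9458 (running 1.9458)
  edge 2→3: √(-4.7304² + 2.6608²) = 5.4274 (running 7.3732)
  edge 3→4: √(-3.8981² + -1.9762²) = 4.3705 (running 11.7436)
  edge 4→5: √(0.0933² + -3.9079²) = 3.9090 (running 15.6526)
  edge 5→6: √(1.8071² + -2.9073²) = 3.4231 (running 19.0758)
  edge 6→7: √(3.5555² + -0.5694²) = 3.6008 (running 22.6765)
  edge 7→8: √(2.5170² + 1.3063²) = 2.8357 (running 25.5123)
  edge 8→1: √(1.0370² + 3.4856²) = 3.6366 (running 29.1489)
Perimeter = 29.1489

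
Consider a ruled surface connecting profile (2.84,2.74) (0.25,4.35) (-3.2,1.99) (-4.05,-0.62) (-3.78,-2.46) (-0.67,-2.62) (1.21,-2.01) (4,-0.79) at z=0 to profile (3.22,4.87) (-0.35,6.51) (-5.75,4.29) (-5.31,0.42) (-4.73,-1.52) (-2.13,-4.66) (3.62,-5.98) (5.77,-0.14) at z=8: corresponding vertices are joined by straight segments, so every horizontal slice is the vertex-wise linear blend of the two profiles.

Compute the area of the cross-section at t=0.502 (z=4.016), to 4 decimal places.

Area at t=0.502: 65.2685

Cross-section at t=0.502: each vertex is (1-t)·p0[i] + t·p1[i].
  v1: (1-0.502)·(2.84,2.74) + 0.502·(3.22,4.87) = (3.0308,3.8093)
  v2: (1-0.502)·(0.25,4.35) + 0.502·(-0.35,6.51) = (-0.0512,5.4343)
  v3: (1-0.502)·(-3.2,1.99) + 0.502·(-5.75,4.29) = (-4.4801,3.1446)
  v4: (1-0.502)·(-4.05,-0.62) + 0.502·(-5.31,0.42) = (-4.6825,-0.0979)
  v5: (1-0.502)·(-3.78,-2.46) + 0.502·(-4.73,-1.52) = (-4.2569,-1.9881)
  v6: (1-0.502)·(-0.67,-2.62) + 0.502·(-2.13,-4.66) = (-1.4029,-3.6441)
  v7: (1-0.502)·(1.21,-2.01) + 0.502·(3.62,-5.98) = (2.4198,-4.0029)
  v8: (1-0.502)·(4,-0.79) + 0.502·(5.77,-0.14) = (4.8885,-0.4637)
Shoelace sum Σ(x_i·y_{i+1} − x_{i+1}·y_i):
  i=1: 3.0308·5.4343 − -0.0512·3.8093 = +16.6652 (running +16.6652)
  i=2: -0.0512·3.1446 − -4.4801·5.4343 = +24.1853 (running +40.8504)
  i=3: -4.4801·-0.0979 − -4.6825·3.1446 = +15.1633 (running +56.0138)
  i=4: -4.6825·-1.9881 − -4.2569·-0.0979 = +8.8926 (running +64.9064)
  i=5: -4.2569·-3.6441 − -1.4029·-1.9881 = +12.7233 (running +77.6297)
  i=6: -1.4029·-4.0029 − 2.4198·-3.6441 = +14.4338 (running +92.0635)
  i=7: 2.4198·-0.4637 − 4.8885·-4.0029 = +18.4465 (running +110.5100)
  i=8: 4.8885·3.8093 − 3.0308·-0.4637 = +20.0271 (running +130.5370)
Area = |Σ|/2 = |130.5370|/2 = 65.2685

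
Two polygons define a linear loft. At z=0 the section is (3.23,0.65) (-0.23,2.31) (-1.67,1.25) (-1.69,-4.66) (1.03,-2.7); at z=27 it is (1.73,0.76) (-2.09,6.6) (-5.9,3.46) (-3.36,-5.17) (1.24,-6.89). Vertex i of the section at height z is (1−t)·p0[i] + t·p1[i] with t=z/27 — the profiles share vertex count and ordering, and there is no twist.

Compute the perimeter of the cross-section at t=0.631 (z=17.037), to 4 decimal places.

Cross-section at t=0.631: each vertex is (1-t)·p0[i] + t·p1[i].
  v1: (1-0.631)·(3.23,0.65) + 0.631·(1.73,0.76) = (2.2835,0.7194)
  v2: (1-0.631)·(-0.23,2.31) + 0.631·(-2.09,6.6) = (-1.4037,5.0170)
  v3: (1-0.631)·(-1.67,1.25) + 0.631·(-5.9,3.46) = (-4.3391,2.6445)
  v4: (1-0.631)·(-1.69,-4.66) + 0.631·(-3.36,-5.17) = (-2.7438,-4.9818)
  v5: (1-0.631)·(1.03,-2.7) + 0.631·(1.24,-6.89) = (1.1625,-5.3439)
Perimeter = Σ |v_{i+1} − v_i|:
  edge 1→2: √(-3.6872² + 4.2976²) = 5.6625 (running 5.6625)
  edge 2→3: √(-2.9355² + -2.3725²) = 3.7743 (running 9.4369)
  edge 3→4: √(1.5954² + -7.6263²) = 7.7914 (running 17.2283)
  edge 4→5: √(3.9063² + -0.3621²) = 3.9230 (running 21.1513)
  edge 5→1: √(1.1210² + 6.0633²) = 6.1661 (running 27.3174)
Perimeter = 27.3174

Perimeter at t=0.631: 27.3174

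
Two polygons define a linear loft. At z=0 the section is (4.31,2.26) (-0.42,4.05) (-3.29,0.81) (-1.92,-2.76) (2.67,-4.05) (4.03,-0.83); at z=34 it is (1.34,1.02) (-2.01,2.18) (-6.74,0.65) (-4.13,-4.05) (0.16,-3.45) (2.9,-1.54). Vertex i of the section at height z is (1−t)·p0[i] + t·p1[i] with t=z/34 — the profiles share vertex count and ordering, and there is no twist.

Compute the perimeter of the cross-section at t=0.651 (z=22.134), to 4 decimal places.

Cross-section at t=0.651: each vertex is (1-t)·p0[i] + t·p1[i].
  v1: (1-0.651)·(4.31,2.26) + 0.651·(1.34,1.02) = (2.3765,1.4528)
  v2: (1-0.651)·(-0.42,4.05) + 0.651·(-2.01,2.18) = (-1.4551,2.8326)
  v3: (1-0.651)·(-3.29,0.81) + 0.651·(-6.74,0.65) = (-5.5359,0.7058)
  v4: (1-0.651)·(-1.92,-2.76) + 0.651·(-4.13,-4.05) = (-3.3587,-3.5998)
  v5: (1-0.651)·(2.67,-4.05) + 0.651·(0.16,-3.45) = (1.0360,-3.6594)
  v6: (1-0.651)·(4.03,-0.83) + 0.651·(2.9,-1.54) = (3.2944,-1.2922)
Perimeter = Σ |v_{i+1} − v_i|:
  edge 1→2: √(-3.8316² + 1.3799²) = 4.0725 (running 4.0725)
  edge 2→3: √(-4.0809² + -2.1268²) = 4.6018 (running 8.6743)
  edge 3→4: √(2.1772² + -4.3056²) = 4.8248 (running 13.4991)
  edge 4→5: √(4.3947² + -0.0596²) = 4.3951 (running 17.8942)
  edge 5→6: √(2.2584² + 2.3672²) = 3.2717 (running 21.1659)
  edge 6→1: √(-0.9178² + 2.7450²) = 2.8944 (running 24.0603)
Perimeter = 24.0603

Perimeter at t=0.651: 24.0603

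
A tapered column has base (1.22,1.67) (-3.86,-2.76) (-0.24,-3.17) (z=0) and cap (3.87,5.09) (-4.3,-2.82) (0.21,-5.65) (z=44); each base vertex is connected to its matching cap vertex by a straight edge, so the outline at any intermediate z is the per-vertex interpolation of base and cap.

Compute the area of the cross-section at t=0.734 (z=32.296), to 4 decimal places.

Area at t=0.734: 22.9554

Cross-section at t=0.734: each vertex is (1-t)·p0[i] + t·p1[i].
  v1: (1-0.734)·(1.22,1.67) + 0.734·(3.87,5.09) = (3.1651,4.1803)
  v2: (1-0.734)·(-3.86,-2.76) + 0.734·(-4.3,-2.82) = (-4.1830,-2.8040)
  v3: (1-0.734)·(-0.24,-3.17) + 0.734·(0.21,-5.65) = (0.0903,-4.9903)
Shoelace sum Σ(x_i·y_{i+1} − x_{i+1}·y_i):
  i=1: 3.1651·-2.8040 − -4.1830·4.1803 = +8.6109 (running +8.6109)
  i=2: -4.1830·-4.9903 − 0.0903·-2.8040 = +21.1275 (running +29.7384)
  i=3: 0.0903·4.1803 − 3.1651·-4.9903 = +16.1723 (running +45.9107)
Area = |Σ|/2 = |45.9107|/2 = 22.9554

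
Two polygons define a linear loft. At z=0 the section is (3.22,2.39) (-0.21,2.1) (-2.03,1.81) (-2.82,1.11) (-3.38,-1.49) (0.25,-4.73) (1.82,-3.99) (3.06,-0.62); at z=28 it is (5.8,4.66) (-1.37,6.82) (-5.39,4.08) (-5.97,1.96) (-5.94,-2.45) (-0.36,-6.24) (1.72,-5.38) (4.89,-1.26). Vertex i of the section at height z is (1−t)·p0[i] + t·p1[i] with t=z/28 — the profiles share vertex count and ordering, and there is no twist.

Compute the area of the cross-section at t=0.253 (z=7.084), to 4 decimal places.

Cross-section at t=0.253: each vertex is (1-t)·p0[i] + t·p1[i].
  v1: (1-0.253)·(3.22,2.39) + 0.253·(5.8,4.66) = (3.8727,2.9643)
  v2: (1-0.253)·(-0.21,2.1) + 0.253·(-1.37,6.82) = (-0.5035,3.2942)
  v3: (1-0.253)·(-2.03,1.81) + 0.253·(-5.39,4.08) = (-2.8801,2.3843)
  v4: (1-0.253)·(-2.82,1.11) + 0.253·(-5.97,1.96) = (-3.6170,1.3251)
  v5: (1-0.253)·(-3.38,-1.49) + 0.253·(-5.94,-2.45) = (-4.0277,-1.7329)
  v6: (1-0.253)·(0.25,-4.73) + 0.253·(-0.36,-6.24) = (0.0957,-5.1120)
  v7: (1-0.253)·(1.82,-3.99) + 0.253·(1.72,-5.38) = (1.7947,-4.3417)
  v8: (1-0.253)·(3.06,-0.62) + 0.253·(4.89,-1.26) = (3.5230,-0.7819)
Shoelace sum Σ(x_i·y_{i+1} − x_{i+1}·y_i):
  i=1: 3.8727·3.2942 − -0.5035·2.9643 = +14.2499 (running +14.2499)
  i=2: -0.5035·2.3843 − -2.8801·3.2942 = +8.2870 (running +22.5369)
  i=3: -2.8801·1.3251 − -3.6170·2.3843 = +4.8077 (running +27.3446)
  i=4: -3.6170·-1.7329 − -4.0277·1.3251 = +11.6046 (running +38.9492)
  i=5: -4.0277·-5.1120 − 0.0957·-1.7329 = +20.7554 (running +59.7046)
  i=6: 0.0957·-4.3417 − 1.7947·-5.1120 = +8.7592 (running +68.4638)
  i=7: 1.7947·-0.7819 − 3.5230·-4.3417 = +13.8923 (running +82.3561)
  i=8: 3.5230·2.9643 − 3.8727·-0.7819 = +13.4714 (running +95.8275)
Area = |Σ|/2 = |95.8275|/2 = 47.9138

Area at t=0.253: 47.9138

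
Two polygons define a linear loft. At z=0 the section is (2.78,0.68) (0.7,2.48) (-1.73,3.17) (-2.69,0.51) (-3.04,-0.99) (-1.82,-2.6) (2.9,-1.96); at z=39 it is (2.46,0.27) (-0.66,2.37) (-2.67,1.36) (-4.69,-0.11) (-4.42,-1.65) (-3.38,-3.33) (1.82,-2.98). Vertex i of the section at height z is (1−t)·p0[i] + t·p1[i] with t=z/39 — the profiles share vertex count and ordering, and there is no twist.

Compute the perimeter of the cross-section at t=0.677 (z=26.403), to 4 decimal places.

Perimeter at t=0.677: 19.7847

Cross-section at t=0.677: each vertex is (1-t)·p0[i] + t·p1[i].
  v1: (1-0.677)·(2.78,0.68) + 0.677·(2.46,0.27) = (2.5634,0.4024)
  v2: (1-0.677)·(0.7,2.48) + 0.677·(-0.66,2.37) = (-0.2207,2.4055)
  v3: (1-0.677)·(-1.73,3.17) + 0.677·(-2.67,1.36) = (-2.3664,1.9446)
  v4: (1-0.677)·(-2.69,0.51) + 0.677·(-4.69,-0.11) = (-4.0440,0.0903)
  v5: (1-0.677)·(-3.04,-0.99) + 0.677·(-4.42,-1.65) = (-3.9743,-1.4368)
  v6: (1-0.677)·(-1.82,-2.6) + 0.677·(-3.38,-3.33) = (-2.8761,-3.0942)
  v7: (1-0.677)·(2.9,-1.96) + 0.677·(1.82,-2.98) = (2.1688,-2.6505)
Perimeter = Σ |v_{i+1} − v_i|:
  edge 1→2: √(-2.7841² + 2.0031²) = 3.4298 (running 3.4298)
  edge 2→3: √(-2.1457² + -0.4609²) = 2.1946 (running 5.6244)
  edge 3→4: √(-1.6776² + -1.8544²) = 2.5006 (running 8.1250)
  edge 4→5: √(0.0697² + -1.5271²) = 1.5287 (running 9.6537)
  edge 5→6: √(1.0981² + -1.6574²) = 1.9882 (running 11.6419)
  edge 6→7: √(5.0450² + 0.4437²) = 5.0644 (running 16.7063)
  edge 7→1: √(0.3945² + 3.0530²) = 3.0784 (running 19.7847)
Perimeter = 19.7847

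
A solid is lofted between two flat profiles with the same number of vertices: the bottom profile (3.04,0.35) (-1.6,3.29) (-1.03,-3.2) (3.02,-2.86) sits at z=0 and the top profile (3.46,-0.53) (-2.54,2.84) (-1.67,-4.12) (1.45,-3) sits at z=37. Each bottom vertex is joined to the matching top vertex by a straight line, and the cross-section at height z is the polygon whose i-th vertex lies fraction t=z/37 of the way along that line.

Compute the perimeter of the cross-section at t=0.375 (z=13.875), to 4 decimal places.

Cross-section at t=0.375: each vertex is (1-t)·p0[i] + t·p1[i].
  v1: (1-0.375)·(3.04,0.35) + 0.375·(3.46,-0.53) = (3.1975,0.0200)
  v2: (1-0.375)·(-1.6,3.29) + 0.375·(-2.54,2.84) = (-1.9525,3.1212)
  v3: (1-0.375)·(-1.03,-3.2) + 0.375·(-1.67,-4.12) = (-1.2700,-3.5450)
  v4: (1-0.375)·(3.02,-2.86) + 0.375·(1.45,-3) = (2.4312,-2.9125)
Perimeter = Σ |v_{i+1} − v_i|:
  edge 1→2: √(-5.1500² + 3.1012²) = 6.0117 (running 6.0117)
  edge 2→3: √(0.6825² + -6.6662²) = 6.7011 (running 12.7128)
  edge 3→4: √(3.7012² + 0.6325²) = 3.7549 (running 16.4677)
  edge 4→1: √(0.7662² + 2.9325²) = 3.0310 (running 19.4986)
Perimeter = 19.4986

Perimeter at t=0.375: 19.4986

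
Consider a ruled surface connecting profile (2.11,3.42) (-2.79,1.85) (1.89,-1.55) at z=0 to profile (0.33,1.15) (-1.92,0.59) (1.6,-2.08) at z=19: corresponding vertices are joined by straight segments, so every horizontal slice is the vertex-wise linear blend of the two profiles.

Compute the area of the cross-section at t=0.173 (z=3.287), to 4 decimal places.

Cross-section at t=0.173: each vertex is (1-t)·p0[i] + t·p1[i].
  v1: (1-0.173)·(2.11,3.42) + 0.173·(0.33,1.15) = (1.8021,3.0273)
  v2: (1-0.173)·(-2.79,1.85) + 0.173·(-1.92,0.59) = (-2.6395,1.6320)
  v3: (1-0.173)·(1.89,-1.55) + 0.173·(1.6,-2.08) = (1.8398,-1.6417)
Shoelace sum Σ(x_i·y_{i+1} − x_{i+1}·y_i):
  i=1: 1.8021·1.6320 − -2.6395·3.0273 = +10.9315 (running +10.9315)
  i=2: -2.6395·-1.6417 − 1.8398·1.6320 = +1.3306 (running +12.2621)
  i=3: 1.8398·3.0273 − 1.8021·-1.6417 = +8.5281 (running +20.7902)
Area = |Σ|/2 = |20.7902|/2 = 10.3951

Area at t=0.173: 10.3951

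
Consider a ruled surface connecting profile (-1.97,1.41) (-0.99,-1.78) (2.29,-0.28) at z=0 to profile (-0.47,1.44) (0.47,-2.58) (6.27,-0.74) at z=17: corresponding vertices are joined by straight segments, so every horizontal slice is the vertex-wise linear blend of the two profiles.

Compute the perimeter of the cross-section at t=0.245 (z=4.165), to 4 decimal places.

Perimeter at t=0.245: 12.9293

Cross-section at t=0.245: each vertex is (1-t)·p0[i] + t·p1[i].
  v1: (1-0.245)·(-1.97,1.41) + 0.245·(-0.47,1.44) = (-1.6025,1.4173)
  v2: (1-0.245)·(-0.99,-1.78) + 0.245·(0.47,-2.58) = (-0.6323,-1.9760)
  v3: (1-0.245)·(2.29,-0.28) + 0.245·(6.27,-0.74) = (3.2651,-0.3927)
Perimeter = Σ |v_{i+1} − v_i|:
  edge 1→2: √(0.9702² + -3.3933²) = 3.5293 (running 3.5293)
  edge 2→3: √(3.8974² + 1.5833²) = 4.2067 (running 7.7361)
  edge 3→1: √(-4.8676² + 1.8100²) = 5.1932 (running 12.9293)
Perimeter = 12.9293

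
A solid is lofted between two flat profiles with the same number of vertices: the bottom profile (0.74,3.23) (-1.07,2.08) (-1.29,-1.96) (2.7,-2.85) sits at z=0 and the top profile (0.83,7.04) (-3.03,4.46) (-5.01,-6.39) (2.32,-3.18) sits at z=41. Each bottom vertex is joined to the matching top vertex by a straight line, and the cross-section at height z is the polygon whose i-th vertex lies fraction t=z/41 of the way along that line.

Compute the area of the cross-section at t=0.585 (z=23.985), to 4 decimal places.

Area at t=0.585: 37.3699

Cross-section at t=0.585: each vertex is (1-t)·p0[i] + t·p1[i].
  v1: (1-0.585)·(0.74,3.23) + 0.585·(0.83,7.04) = (0.7926,5.4588)
  v2: (1-0.585)·(-1.07,2.08) + 0.585·(-3.03,4.46) = (-2.2166,3.4723)
  v3: (1-0.585)·(-1.29,-1.96) + 0.585·(-5.01,-6.39) = (-3.4662,-4.5515)
  v4: (1-0.585)·(2.7,-2.85) + 0.585·(2.32,-3.18) = (2.4777,-3.0431)
Shoelace sum Σ(x_i·y_{i+1} − x_{i+1}·y_i):
  i=1: 0.7926·3.4723 − -2.2166·5.4588 = +14.8524 (running +14.8524)
  i=2: -2.2166·-4.5515 − -3.4662·3.4723 = +22.1247 (running +36.9771)
  i=3: -3.4662·-3.0431 − 2.4777·-4.5515 = +21.8252 (running +58.8023)
  i=4: 2.4777·5.4588 − 0.7926·-3.0431 = +15.9375 (running +74.7397)
Area = |Σ|/2 = |74.7397|/2 = 37.3699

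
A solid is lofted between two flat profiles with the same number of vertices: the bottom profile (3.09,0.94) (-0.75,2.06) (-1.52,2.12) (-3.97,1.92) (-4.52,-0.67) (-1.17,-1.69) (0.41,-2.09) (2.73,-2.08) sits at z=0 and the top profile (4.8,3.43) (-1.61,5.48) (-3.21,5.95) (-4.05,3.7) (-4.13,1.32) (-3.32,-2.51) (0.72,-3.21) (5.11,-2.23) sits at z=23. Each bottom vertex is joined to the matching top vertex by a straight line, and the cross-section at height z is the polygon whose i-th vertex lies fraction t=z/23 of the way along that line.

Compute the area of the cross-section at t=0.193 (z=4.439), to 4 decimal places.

Cross-section at t=0.193: each vertex is (1-t)·p0[i] + t·p1[i].
  v1: (1-0.193)·(3.09,0.94) + 0.193·(4.8,3.43) = (3.4200,1.4206)
  v2: (1-0.193)·(-0.75,2.06) + 0.193·(-1.61,5.48) = (-0.9160,2.7201)
  v3: (1-0.193)·(-1.52,2.12) + 0.193·(-3.21,5.95) = (-1.8462,2.8592)
  v4: (1-0.193)·(-3.97,1.92) + 0.193·(-4.05,3.7) = (-3.9854,2.2635)
  v5: (1-0.193)·(-4.52,-0.67) + 0.193·(-4.13,1.32) = (-4.4447,-0.2859)
  v6: (1-0.193)·(-1.17,-1.69) + 0.193·(-3.32,-2.51) = (-1.5849,-1.8483)
  v7: (1-0.193)·(0.41,-2.09) + 0.193·(0.72,-3.21) = (0.4698,-2.3062)
  v8: (1-0.193)·(2.73,-2.08) + 0.193·(5.11,-2.23) = (3.1893,-2.1089)
Shoelace sum Σ(x_i·y_{i+1} − x_{i+1}·y_i):
  i=1: 3.4200·2.7201 − -0.9160·1.4206 = +10.6039 (running +10.6039)
  i=2: -0.9160·2.8592 − -1.8462·2.7201 = +2.4027 (running +13.0066)
  i=3: -1.8462·2.2635 − -3.9854·2.8592 = +7.2163 (running +20.2229)
  i=4: -3.9854·-0.2859 − -4.4447·2.2635 = +11.2004 (running +31.4233)
  i=5: -4.4447·-1.8483 − -1.5849·-0.2859 = +7.7618 (running +39.1851)
  i=6: -1.5849·-2.3062 − 0.4698·-1.8483 = +4.5235 (running +43.7086)
  i=7: 0.4698·-2.1089 − 3.1893·-2.3062 = +6.3643 (running +50.0729)
  i=8: 3.1893·1.4206 − 3.4200·-2.1089 = +11.7434 (running +61.8162)
Area = |Σ|/2 = |61.8162|/2 = 30.9081

Area at t=0.193: 30.9081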